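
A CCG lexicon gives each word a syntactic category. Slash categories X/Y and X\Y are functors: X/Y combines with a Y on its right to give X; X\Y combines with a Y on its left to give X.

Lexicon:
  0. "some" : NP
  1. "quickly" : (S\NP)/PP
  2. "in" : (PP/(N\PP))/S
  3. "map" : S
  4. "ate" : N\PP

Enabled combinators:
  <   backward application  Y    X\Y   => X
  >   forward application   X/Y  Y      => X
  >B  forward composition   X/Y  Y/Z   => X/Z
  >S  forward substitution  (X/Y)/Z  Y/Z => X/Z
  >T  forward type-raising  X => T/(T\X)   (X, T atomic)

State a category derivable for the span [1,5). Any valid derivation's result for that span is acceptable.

S\NP

[0,5] S   <
  [0,1] "some" : NP
  [1,5] S\NP   >
    [1,2] "quickly" : (S\NP)/PP
    [2,5] PP   >
      [2,4] PP/(N\PP)   >
        [2,3] "in" : (PP/(N\PP))/S
        [3,4] "map" : S
      [4,5] "ate" : N\PP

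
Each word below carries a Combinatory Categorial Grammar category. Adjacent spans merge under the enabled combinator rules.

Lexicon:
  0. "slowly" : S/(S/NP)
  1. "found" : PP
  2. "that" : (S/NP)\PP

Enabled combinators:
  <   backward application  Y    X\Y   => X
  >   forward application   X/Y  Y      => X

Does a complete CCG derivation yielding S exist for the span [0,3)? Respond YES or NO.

YES

[0,3] S   >
  [0,1] "slowly" : S/(S/NP)
  [1,3] S/NP   <
    [1,2] "found" : PP
    [2,3] "that" : (S/NP)\PP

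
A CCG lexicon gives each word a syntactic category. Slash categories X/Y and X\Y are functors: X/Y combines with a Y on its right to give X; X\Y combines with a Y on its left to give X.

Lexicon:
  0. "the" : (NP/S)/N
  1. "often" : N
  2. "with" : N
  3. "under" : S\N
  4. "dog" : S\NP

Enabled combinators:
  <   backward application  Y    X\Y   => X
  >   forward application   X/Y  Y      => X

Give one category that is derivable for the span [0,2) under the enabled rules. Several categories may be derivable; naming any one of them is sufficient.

NP/S

[0,5] S   <
  [0,4] NP   >
    [0,2] NP/S   >
      [0,1] "the" : (NP/S)/N
      [1,2] "often" : N
    [2,4] S   <
      [2,3] "with" : N
      [3,4] "under" : S\N
  [4,5] "dog" : S\NP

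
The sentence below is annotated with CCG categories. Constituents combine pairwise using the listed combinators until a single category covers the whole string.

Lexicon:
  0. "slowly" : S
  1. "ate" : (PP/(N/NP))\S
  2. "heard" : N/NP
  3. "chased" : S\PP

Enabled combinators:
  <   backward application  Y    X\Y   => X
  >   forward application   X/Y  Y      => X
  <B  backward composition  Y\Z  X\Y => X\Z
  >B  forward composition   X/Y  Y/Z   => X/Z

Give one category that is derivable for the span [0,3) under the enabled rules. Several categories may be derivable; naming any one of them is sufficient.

[0,4] S   <
  [0,3] PP   >
    [0,2] PP/(N/NP)   <
      [0,1] "slowly" : S
      [1,2] "ate" : (PP/(N/NP))\S
    [2,3] "heard" : N/NP
  [3,4] "chased" : S\PP

PP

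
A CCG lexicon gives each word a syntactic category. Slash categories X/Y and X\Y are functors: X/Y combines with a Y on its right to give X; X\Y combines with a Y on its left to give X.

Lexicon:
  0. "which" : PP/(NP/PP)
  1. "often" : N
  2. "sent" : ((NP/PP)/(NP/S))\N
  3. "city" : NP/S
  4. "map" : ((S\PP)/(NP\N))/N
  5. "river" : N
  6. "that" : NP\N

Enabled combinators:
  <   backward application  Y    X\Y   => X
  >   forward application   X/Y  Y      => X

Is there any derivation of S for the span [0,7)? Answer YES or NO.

YES

[0,7] S   <
  [0,4] PP   >
    [0,1] "which" : PP/(NP/PP)
    [1,4] NP/PP   >
      [1,3] (NP/PP)/(NP/S)   <
        [1,2] "often" : N
        [2,3] "sent" : ((NP/PP)/(NP/S))\N
      [3,4] "city" : NP/S
  [4,7] S\PP   >
    [4,6] (S\PP)/(NP\N)   >
      [4,5] "map" : ((S\PP)/(NP\N))/N
      [5,6] "river" : N
    [6,7] "that" : NP\N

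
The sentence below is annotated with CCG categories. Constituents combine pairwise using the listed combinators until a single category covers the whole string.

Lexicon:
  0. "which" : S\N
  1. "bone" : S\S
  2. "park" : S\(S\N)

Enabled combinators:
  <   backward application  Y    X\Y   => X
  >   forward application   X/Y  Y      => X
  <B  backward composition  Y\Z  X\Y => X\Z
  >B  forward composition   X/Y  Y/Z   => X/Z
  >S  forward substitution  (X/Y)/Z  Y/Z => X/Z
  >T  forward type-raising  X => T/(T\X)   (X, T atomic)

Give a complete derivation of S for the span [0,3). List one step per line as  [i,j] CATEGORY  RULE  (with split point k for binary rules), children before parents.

[0,1] S\N  lex  "which"
[1,2] S\S  lex  "bone"
[0,2] S\N  <B  k=1
[2,3] S\(S\N)  lex  "park"
[0,3] S  <  k=2

[0,3] S   <
  [0,2] S\N   <B
    [0,1] "which" : S\N
    [1,2] "bone" : S\S
  [2,3] "park" : S\(S\N)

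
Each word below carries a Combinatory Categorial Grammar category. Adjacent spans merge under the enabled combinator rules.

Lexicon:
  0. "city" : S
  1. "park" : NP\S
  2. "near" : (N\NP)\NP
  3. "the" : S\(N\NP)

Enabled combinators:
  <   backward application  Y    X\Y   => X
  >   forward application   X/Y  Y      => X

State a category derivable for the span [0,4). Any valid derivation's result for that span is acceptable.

[0,4] S   <
  [0,3] N\NP   <
    [0,2] NP   <
      [0,1] "city" : S
      [1,2] "park" : NP\S
    [2,3] "near" : (N\NP)\NP
  [3,4] "the" : S\(N\NP)

S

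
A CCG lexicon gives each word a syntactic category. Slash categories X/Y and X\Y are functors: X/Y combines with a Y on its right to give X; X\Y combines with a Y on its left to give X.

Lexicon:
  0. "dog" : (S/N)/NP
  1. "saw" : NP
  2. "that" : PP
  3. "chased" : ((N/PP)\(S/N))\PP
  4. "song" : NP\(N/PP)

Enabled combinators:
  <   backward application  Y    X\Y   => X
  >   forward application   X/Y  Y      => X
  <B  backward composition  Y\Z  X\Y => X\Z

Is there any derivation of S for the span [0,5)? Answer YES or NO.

(S/N)/NP NP PP ((N/PP)\(S/N))\PP NP\(N/PP)
CKY chart[0,5] = {NP}; S ∉ chart

NO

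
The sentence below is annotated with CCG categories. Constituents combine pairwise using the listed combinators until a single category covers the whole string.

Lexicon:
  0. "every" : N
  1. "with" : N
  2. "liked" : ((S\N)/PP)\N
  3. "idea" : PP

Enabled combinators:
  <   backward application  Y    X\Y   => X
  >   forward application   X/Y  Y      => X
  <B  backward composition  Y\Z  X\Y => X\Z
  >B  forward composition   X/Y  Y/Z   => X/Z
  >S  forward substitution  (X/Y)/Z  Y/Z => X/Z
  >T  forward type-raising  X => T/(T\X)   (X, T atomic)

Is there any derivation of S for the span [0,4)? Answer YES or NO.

[0,4] S   <
  [0,1] "every" : N
  [1,4] S\N   >
    [1,3] (S\N)/PP   <
      [1,2] "with" : N
      [2,3] "liked" : ((S\N)/PP)\N
    [3,4] "idea" : PP

YES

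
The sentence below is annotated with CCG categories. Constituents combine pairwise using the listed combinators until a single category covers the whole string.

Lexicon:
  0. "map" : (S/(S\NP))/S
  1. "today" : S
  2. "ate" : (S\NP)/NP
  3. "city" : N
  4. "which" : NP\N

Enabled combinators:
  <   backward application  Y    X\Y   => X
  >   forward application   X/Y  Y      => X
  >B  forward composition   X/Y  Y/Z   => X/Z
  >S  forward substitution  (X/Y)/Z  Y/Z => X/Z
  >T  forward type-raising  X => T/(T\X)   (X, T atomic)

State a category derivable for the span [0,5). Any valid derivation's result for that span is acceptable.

S

[0,5] S   >
  [0,2] S/(S\NP)   >
    [0,1] "map" : (S/(S\NP))/S
    [1,2] "today" : S
  [2,5] S\NP   >
    [2,3] "ate" : (S\NP)/NP
    [3,5] NP   <
      [3,4] "city" : N
      [4,5] "which" : NP\N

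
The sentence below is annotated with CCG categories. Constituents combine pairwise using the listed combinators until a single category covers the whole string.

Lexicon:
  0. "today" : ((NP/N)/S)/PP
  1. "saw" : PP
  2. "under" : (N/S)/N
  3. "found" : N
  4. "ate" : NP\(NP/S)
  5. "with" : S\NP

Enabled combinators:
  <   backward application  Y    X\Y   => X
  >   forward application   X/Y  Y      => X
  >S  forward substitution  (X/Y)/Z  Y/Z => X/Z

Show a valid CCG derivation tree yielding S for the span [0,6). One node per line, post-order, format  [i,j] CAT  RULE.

[0,1] ((NP/N)/S)/PP  lex  "today"
[1,2] PP  lex  "saw"
[0,2] (NP/N)/S  >  k=1
[2,3] (N/S)/N  lex  "under"
[3,4] N  lex  "found"
[2,4] N/S  >  k=3
[0,4] NP/S  >S  k=2
[4,5] NP\(NP/S)  lex  "ate"
[0,5] NP  <  k=4
[5,6] S\NP  lex  "with"
[0,6] S  <  k=5

[0,6] S   <
  [0,5] NP   <
    [0,4] NP/S   >S
      [0,2] (NP/N)/S   >
        [0,1] "today" : ((NP/N)/S)/PP
        [1,2] "saw" : PP
      [2,4] N/S   >
        [2,3] "under" : (N/S)/N
        [3,4] "found" : N
    [4,5] "ate" : NP\(NP/S)
  [5,6] "with" : S\NP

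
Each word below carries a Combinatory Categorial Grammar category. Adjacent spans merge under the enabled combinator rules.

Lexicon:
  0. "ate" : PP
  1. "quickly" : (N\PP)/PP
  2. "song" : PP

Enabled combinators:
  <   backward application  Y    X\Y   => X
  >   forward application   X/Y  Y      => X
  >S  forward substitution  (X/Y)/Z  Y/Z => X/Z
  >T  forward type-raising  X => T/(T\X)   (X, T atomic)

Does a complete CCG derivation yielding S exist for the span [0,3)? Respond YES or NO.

PP (N\PP)/PP PP
CKY chart[0,3] = {N, N/(N\N), NP/(NP\N), PP/(PP\N), S/(S\N)}; S ∉ chart

NO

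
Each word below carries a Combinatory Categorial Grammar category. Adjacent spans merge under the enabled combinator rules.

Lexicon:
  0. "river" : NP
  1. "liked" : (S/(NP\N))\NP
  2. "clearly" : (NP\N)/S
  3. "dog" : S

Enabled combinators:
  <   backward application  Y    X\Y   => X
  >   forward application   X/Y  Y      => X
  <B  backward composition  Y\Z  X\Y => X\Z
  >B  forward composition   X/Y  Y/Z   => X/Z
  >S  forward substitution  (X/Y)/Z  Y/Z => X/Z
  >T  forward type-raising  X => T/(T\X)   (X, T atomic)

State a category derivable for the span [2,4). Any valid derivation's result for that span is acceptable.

[0,4] S   >
  [0,2] S/(NP\N)   <
    [0,1] "river" : NP
    [1,2] "liked" : (S/(NP\N))\NP
  [2,4] NP\N   >
    [2,3] "clearly" : (NP\N)/S
    [3,4] "dog" : S

NP\N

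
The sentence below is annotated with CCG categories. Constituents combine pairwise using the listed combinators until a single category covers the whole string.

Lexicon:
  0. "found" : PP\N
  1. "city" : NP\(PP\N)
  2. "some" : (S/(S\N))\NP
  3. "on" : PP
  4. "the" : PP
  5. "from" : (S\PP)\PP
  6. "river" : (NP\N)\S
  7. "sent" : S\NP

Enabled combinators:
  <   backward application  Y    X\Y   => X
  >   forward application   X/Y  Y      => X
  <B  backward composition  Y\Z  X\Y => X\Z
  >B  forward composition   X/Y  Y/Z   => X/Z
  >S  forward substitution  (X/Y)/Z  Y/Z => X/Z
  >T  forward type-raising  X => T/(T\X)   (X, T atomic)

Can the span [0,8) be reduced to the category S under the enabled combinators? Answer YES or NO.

YES

[0,8] S   >
  [0,3] S/(S\N)   <
    [0,2] NP   <
      [0,1] "found" : PP\N
      [1,2] "city" : NP\(PP\N)
    [2,3] "some" : (S/(S\N))\NP
  [3,8] S\N   <B
    [3,7] NP\N   <
      [3,6] S   <
        [3,4] "on" : PP
        [4,6] S\PP   <
          [4,5] "the" : PP
          [5,6] "from" : (S\PP)\PP
      [6,7] "river" : (NP\N)\S
    [7,8] "sent" : S\NP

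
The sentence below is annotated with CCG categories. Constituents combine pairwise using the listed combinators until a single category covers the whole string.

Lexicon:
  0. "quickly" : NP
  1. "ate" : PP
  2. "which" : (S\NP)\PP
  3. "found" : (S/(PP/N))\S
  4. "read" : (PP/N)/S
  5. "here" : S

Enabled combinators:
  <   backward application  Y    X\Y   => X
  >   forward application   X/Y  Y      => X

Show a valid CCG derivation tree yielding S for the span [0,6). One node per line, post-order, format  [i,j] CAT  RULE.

[0,1] NP  lex  "quickly"
[1,2] PP  lex  "ate"
[2,3] (S\NP)\PP  lex  "which"
[1,3] S\NP  <  k=2
[0,3] S  <  k=1
[3,4] (S/(PP/N))\S  lex  "found"
[0,4] S/(PP/N)  <  k=3
[4,5] (PP/N)/S  lex  "read"
[5,6] S  lex  "here"
[4,6] PP/N  >  k=5
[0,6] S  >  k=4

[0,6] S   >
  [0,4] S/(PP/N)   <
    [0,3] S   <
      [0,1] "quickly" : NP
      [1,3] S\NP   <
        [1,2] "ate" : PP
        [2,3] "which" : (S\NP)\PP
    [3,4] "found" : (S/(PP/N))\S
  [4,6] PP/N   >
    [4,5] "read" : (PP/N)/S
    [5,6] "here" : S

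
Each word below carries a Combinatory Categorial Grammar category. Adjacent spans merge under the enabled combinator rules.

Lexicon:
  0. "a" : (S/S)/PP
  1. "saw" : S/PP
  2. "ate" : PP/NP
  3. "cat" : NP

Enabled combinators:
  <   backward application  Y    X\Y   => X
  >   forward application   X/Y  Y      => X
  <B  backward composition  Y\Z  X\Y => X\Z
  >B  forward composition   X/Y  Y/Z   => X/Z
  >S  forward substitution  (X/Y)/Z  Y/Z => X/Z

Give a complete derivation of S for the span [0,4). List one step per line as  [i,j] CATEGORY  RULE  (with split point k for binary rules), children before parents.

[0,1] (S/S)/PP  lex  "a"
[1,2] S/PP  lex  "saw"
[0,2] S/PP  >S  k=1
[2,3] PP/NP  lex  "ate"
[3,4] NP  lex  "cat"
[2,4] PP  >  k=3
[0,4] S  >  k=2

[0,4] S   >
  [0,2] S/PP   >S
    [0,1] "a" : (S/S)/PP
    [1,2] "saw" : S/PP
  [2,4] PP   >
    [2,3] "ate" : PP/NP
    [3,4] "cat" : NP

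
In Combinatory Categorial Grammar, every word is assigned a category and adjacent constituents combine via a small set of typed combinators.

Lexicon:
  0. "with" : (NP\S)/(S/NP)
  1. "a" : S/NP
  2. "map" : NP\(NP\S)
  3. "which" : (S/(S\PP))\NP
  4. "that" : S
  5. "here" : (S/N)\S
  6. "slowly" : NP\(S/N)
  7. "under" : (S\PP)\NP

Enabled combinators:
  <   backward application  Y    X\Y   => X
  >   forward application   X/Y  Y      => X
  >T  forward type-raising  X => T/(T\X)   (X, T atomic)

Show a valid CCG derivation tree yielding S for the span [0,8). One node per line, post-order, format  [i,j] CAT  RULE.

[0,1] (NP\S)/(S/NP)  lex  "with"
[1,2] S/NP  lex  "a"
[0,2] NP\S  >  k=1
[2,3] NP\(NP\S)  lex  "map"
[0,3] NP  <  k=2
[3,4] (S/(S\PP))\NP  lex  "which"
[0,4] S/(S\PP)  <  k=3
[4,5] S  lex  "that"
[5,6] (S/N)\S  lex  "here"
[4,6] S/N  <  k=5
[6,7] NP\(S/N)  lex  "slowly"
[4,7] NP  <  k=6
[7,8] (S\PP)\NP  lex  "under"
[4,8] S\PP  <  k=7
[0,8] S  >  k=4

[0,8] S   >
  [0,4] S/(S\PP)   <
    [0,3] NP   <
      [0,2] NP\S   >
        [0,1] "with" : (NP\S)/(S/NP)
        [1,2] "a" : S/NP
      [2,3] "map" : NP\(NP\S)
    [3,4] "which" : (S/(S\PP))\NP
  [4,8] S\PP   <
    [4,7] NP   <
      [4,6] S/N   <
        [4,5] "that" : S
        [5,6] "here" : (S/N)\S
      [6,7] "slowly" : NP\(S/N)
    [7,8] "under" : (S\PP)\NP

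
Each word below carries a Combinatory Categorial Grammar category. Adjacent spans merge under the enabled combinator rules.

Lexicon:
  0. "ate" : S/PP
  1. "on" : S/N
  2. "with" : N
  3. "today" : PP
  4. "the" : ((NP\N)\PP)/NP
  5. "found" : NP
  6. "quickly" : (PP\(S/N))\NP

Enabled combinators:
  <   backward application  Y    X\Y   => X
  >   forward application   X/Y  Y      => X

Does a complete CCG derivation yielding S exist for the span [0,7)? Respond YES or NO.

YES

[0,7] S   >
  [0,1] "ate" : S/PP
  [1,7] PP   <
    [1,2] "on" : S/N
    [2,7] PP\(S/N)   <
      [2,6] NP   <
        [2,3] "with" : N
        [3,6] NP\N   <
          [3,4] "today" : PP
          [4,6] (NP\N)\PP   >
            [4,5] "the" : ((NP\N)\PP)/NP
            [5,6] "found" : NP
      [6,7] "quickly" : (PP\(S/N))\NP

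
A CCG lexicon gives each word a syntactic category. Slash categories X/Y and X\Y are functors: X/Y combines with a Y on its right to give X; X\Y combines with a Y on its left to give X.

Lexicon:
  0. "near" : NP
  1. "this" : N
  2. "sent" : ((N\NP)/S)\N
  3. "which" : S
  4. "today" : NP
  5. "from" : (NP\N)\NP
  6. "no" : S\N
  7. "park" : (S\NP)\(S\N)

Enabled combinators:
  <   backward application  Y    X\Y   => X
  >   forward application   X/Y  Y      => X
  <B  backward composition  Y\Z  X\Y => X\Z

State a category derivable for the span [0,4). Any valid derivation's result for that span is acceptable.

[0,8] S   <
  [0,6] NP   <
    [0,4] N   <
      [0,1] "near" : NP
      [1,4] N\NP   >
        [1,3] (N\NP)/S   <
          [1,2] "this" : N
          [2,3] "sent" : ((N\NP)/S)\N
        [3,4] "which" : S
    [4,6] NP\N   <
      [4,5] "today" : NP
      [5,6] "from" : (NP\N)\NP
  [6,8] S\NP   <
    [6,7] "no" : S\N
    [7,8] "park" : (S\NP)\(S\N)

N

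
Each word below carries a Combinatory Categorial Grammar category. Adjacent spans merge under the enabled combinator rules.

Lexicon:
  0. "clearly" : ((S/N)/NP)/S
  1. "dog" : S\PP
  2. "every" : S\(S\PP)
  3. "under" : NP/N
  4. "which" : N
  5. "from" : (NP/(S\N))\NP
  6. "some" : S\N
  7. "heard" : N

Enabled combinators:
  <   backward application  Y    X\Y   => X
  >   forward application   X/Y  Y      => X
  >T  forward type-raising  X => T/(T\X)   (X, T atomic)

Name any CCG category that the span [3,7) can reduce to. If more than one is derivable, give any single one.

[0,8] S   >
  [0,7] S/N   >
    [0,3] (S/N)/NP   >
      [0,1] "clearly" : ((S/N)/NP)/S
      [1,3] S   <
        [1,2] "dog" : S\PP
        [2,3] "every" : S\(S\PP)
    [3,7] NP   >
      [3,6] NP/(S\N)   <
        [3,5] NP   >
          [3,4] "under" : NP/N
          [4,5] "which" : N
        [5,6] "from" : (NP/(S\N))\NP
      [6,7] "some" : S\N
  [7,8] "heard" : N

NP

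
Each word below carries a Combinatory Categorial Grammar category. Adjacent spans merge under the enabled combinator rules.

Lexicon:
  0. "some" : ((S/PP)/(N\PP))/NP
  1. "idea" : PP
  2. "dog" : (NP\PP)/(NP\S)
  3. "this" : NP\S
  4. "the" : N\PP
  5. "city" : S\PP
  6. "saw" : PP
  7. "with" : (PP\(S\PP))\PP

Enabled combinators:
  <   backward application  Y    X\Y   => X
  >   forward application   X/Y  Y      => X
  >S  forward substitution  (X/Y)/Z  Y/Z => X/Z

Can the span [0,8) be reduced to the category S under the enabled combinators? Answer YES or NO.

YES

[0,8] S   >
  [0,5] S/PP   >
    [0,4] (S/PP)/(N\PP)   >
      [0,1] "some" : ((S/PP)/(N\PP))/NP
      [1,4] NP   <
        [1,2] "idea" : PP
        [2,4] NP\PP   >
          [2,3] "dog" : (NP\PP)/(NP\S)
          [3,4] "this" : NP\S
    [4,5] "the" : N\PP
  [5,8] PP   <
    [5,6] "city" : S\PP
    [6,8] PP\(S\PP)   <
      [6,7] "saw" : PP
      [7,8] "with" : (PP\(S\PP))\PP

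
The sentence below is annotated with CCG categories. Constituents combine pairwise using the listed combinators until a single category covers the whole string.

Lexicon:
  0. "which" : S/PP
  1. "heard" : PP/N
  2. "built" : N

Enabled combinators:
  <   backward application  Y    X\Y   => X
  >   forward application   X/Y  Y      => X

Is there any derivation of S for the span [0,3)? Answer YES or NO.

[0,3] S   >
  [0,1] "which" : S/PP
  [1,3] PP   >
    [1,2] "heard" : PP/N
    [2,3] "built" : N

YES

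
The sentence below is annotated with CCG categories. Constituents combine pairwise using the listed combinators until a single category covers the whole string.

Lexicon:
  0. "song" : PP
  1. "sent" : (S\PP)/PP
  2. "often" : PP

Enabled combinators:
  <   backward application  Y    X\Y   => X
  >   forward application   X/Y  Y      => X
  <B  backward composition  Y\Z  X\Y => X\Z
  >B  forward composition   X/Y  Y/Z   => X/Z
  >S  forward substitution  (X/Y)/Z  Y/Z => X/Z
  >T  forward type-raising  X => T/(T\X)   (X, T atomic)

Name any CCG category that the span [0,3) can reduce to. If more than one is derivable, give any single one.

S

[0,3] S   <
  [0,1] "song" : PP
  [1,3] S\PP   >
    [1,2] "sent" : (S\PP)/PP
    [2,3] "often" : PP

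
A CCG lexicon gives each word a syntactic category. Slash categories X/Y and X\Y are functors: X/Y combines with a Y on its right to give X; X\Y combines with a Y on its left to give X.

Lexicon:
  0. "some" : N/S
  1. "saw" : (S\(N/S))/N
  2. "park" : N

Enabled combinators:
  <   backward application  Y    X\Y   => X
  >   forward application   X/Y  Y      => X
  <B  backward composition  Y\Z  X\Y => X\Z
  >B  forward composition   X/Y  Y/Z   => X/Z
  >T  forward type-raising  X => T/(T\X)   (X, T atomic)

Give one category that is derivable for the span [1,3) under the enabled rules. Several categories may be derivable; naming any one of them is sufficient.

[0,3] S   <
  [0,1] "some" : N/S
  [1,3] S\(N/S)   >
    [1,2] "saw" : (S\(N/S))/N
    [2,3] "park" : N

S\(N/S)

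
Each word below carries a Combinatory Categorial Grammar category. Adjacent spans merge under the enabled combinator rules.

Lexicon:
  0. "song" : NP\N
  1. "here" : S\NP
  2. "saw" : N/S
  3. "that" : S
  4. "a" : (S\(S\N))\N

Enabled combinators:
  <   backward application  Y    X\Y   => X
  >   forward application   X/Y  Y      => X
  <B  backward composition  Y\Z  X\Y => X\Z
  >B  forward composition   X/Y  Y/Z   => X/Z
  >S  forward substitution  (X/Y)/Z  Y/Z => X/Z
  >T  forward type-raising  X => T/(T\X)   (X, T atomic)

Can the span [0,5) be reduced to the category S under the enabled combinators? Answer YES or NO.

YES

[0,5] S   <
  [0,2] S\N   <B
    [0,1] "song" : NP\N
    [1,2] "here" : S\NP
  [2,5] S\(S\N)   <
    [2,4] N   >
      [2,3] "saw" : N/S
      [3,4] "that" : S
    [4,5] "a" : (S\(S\N))\N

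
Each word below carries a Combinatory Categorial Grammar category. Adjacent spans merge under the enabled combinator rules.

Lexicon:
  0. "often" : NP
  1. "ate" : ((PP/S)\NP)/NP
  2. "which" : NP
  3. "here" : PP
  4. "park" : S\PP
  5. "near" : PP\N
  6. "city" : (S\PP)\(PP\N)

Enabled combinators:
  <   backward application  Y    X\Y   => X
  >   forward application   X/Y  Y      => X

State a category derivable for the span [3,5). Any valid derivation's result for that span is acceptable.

[0,7] S   <
  [0,5] PP   >
    [0,3] PP/S   <
      [0,1] "often" : NP
      [1,3] (PP/S)\NP   >
        [1,2] "ate" : ((PP/S)\NP)/NP
        [2,3] "which" : NP
    [3,5] S   <
      [3,4] "here" : PP
      [4,5] "park" : S\PP
  [5,7] S\PP   <
    [5,6] "near" : PP\N
    [6,7] "city" : (S\PP)\(PP\N)

S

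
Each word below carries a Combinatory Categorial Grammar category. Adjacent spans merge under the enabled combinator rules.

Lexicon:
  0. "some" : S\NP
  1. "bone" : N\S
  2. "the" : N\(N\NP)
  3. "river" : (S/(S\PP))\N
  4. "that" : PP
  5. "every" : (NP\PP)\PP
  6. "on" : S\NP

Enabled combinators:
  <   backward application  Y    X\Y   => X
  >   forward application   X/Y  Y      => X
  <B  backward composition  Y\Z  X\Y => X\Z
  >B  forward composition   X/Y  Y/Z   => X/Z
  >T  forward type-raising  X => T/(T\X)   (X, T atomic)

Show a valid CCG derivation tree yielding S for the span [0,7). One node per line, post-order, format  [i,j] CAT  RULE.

[0,7] S   >
  [0,4] S/(S\PP)   <
    [0,3] N   <
      [0,2] N\NP   <B
        [0,1] "some" : S\NP
        [1,2] "bone" : N\S
      [2,3] "the" : N\(N\NP)
    [3,4] "river" : (S/(S\PP))\N
  [4,7] S\PP   <B
    [4,6] NP\PP   <
      [4,5] "that" : PP
      [5,6] "every" : (NP\PP)\PP
    [6,7] "on" : S\NP

[0,1] S\NP  lex  "some"
[1,2] N\S  lex  "bone"
[0,2] N\NP  <B  k=1
[2,3] N\(N\NP)  lex  "the"
[0,3] N  <  k=2
[3,4] (S/(S\PP))\N  lex  "river"
[0,4] S/(S\PP)  <  k=3
[4,5] PP  lex  "that"
[5,6] (NP\PP)\PP  lex  "every"
[4,6] NP\PP  <  k=5
[6,7] S\NP  lex  "on"
[4,7] S\PP  <B  k=6
[0,7] S  >  k=4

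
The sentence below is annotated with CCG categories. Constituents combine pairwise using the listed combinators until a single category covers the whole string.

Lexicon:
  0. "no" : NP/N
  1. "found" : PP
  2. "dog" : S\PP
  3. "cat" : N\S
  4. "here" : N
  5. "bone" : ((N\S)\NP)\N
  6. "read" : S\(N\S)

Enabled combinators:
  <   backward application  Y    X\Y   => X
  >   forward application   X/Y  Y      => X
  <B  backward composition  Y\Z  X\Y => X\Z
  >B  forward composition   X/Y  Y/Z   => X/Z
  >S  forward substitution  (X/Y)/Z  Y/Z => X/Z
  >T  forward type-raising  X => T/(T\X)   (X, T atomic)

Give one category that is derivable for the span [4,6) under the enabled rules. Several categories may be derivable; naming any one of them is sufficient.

(N\S)\NP

[0,7] S   <
  [0,6] N\S   <
    [0,4] NP   >
      [0,1] "no" : NP/N
      [1,4] N   <
        [1,3] S   >
          [1,2] S/(S\PP)   >T
            [1,2] "found" : PP
          [2,3] "dog" : S\PP
        [3,4] "cat" : N\S
    [4,6] (N\S)\NP   <
      [4,5] "here" : N
      [5,6] "bone" : ((N\S)\NP)\N
  [6,7] "read" : S\(N\S)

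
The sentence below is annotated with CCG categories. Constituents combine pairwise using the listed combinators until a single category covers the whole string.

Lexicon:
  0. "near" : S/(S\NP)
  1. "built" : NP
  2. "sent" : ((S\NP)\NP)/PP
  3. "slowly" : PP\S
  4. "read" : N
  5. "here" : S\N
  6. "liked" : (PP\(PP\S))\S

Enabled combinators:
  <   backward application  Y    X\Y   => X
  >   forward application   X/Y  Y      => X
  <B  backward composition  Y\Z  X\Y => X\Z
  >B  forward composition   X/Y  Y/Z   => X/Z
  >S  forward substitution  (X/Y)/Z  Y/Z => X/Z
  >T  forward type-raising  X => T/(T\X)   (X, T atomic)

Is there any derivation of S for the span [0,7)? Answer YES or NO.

[0,7] S   >
  [0,1] "near" : S/(S\NP)
  [1,7] S\NP   <
    [1,2] "built" : NP
    [2,7] (S\NP)\NP   >
      [2,3] "sent" : ((S\NP)\NP)/PP
      [3,7] PP   <
        [3,4] "slowly" : PP\S
        [4,7] PP\(PP\S)   <
          [4,6] S   >
            [4,5] S/(S\N)   >T
              [4,5] "read" : N
            [5,6] "here" : S\N
          [6,7] "liked" : (PP\(PP\S))\S

YES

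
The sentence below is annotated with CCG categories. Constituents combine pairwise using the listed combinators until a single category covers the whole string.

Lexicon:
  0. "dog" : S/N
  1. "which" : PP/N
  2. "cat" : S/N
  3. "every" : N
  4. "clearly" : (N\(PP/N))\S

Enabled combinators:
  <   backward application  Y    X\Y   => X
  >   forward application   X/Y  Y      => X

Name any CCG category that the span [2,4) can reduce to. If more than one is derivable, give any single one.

[0,5] S   >
  [0,1] "dog" : S/N
  [1,5] N   <
    [1,2] "which" : PP/N
    [2,5] N\(PP/N)   <
      [2,4] S   >
        [2,3] "cat" : S/N
        [3,4] "every" : N
      [4,5] "clearly" : (N\(PP/N))\S

S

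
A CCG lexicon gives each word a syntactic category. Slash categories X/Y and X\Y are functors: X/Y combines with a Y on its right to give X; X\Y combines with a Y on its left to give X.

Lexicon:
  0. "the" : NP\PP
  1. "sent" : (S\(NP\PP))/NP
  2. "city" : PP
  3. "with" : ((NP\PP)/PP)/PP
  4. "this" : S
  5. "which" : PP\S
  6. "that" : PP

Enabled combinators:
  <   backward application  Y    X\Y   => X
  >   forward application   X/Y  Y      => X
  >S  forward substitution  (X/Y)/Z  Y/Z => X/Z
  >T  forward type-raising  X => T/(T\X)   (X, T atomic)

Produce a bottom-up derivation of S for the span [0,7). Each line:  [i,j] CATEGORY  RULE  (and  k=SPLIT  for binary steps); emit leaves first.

[0,7] S   <
  [0,1] "the" : NP\PP
  [1,7] S\(NP\PP)   >
    [1,2] "sent" : (S\(NP\PP))/NP
    [2,7] NP   <
      [2,3] "city" : PP
      [3,7] NP\PP   >
        [3,6] (NP\PP)/PP   >
          [3,4] "with" : ((NP\PP)/PP)/PP
          [4,6] PP   <
            [4,5] "this" : S
            [5,6] "which" : PP\S
        [6,7] "that" : PP

[0,1] NP\PP  lex  "the"
[1,2] (S\(NP\PP))/NP  lex  "sent"
[2,3] PP  lex  "city"
[3,4] ((NP\PP)/PP)/PP  lex  "with"
[4,5] S  lex  "this"
[5,6] PP\S  lex  "which"
[4,6] PP  <  k=5
[3,6] (NP\PP)/PP  >  k=4
[6,7] PP  lex  "that"
[3,7] NP\PP  >  k=6
[2,7] NP  <  k=3
[1,7] S\(NP\PP)  >  k=2
[0,7] S  <  k=1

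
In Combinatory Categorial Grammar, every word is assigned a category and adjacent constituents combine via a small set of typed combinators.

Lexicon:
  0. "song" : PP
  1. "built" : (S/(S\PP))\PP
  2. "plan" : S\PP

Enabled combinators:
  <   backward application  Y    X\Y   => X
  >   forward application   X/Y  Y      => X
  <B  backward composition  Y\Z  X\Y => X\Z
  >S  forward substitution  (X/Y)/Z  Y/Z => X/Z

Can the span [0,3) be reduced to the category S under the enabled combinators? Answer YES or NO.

YES

[0,3] S   >
  [0,2] S/(S\PP)   <
    [0,1] "song" : PP
    [1,2] "built" : (S/(S\PP))\PP
  [2,3] "plan" : S\PP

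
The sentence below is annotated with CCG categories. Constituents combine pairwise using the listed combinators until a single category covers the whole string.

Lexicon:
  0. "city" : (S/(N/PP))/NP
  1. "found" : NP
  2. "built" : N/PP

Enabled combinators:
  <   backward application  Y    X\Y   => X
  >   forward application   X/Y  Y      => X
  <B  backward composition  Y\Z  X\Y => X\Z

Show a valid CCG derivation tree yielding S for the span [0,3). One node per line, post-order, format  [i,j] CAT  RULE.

[0,3] S   >
  [0,2] S/(N/PP)   >
    [0,1] "city" : (S/(N/PP))/NP
    [1,2] "found" : NP
  [2,3] "built" : N/PP

[0,1] (S/(N/PP))/NP  lex  "city"
[1,2] NP  lex  "found"
[0,2] S/(N/PP)  >  k=1
[2,3] N/PP  lex  "built"
[0,3] S  >  k=2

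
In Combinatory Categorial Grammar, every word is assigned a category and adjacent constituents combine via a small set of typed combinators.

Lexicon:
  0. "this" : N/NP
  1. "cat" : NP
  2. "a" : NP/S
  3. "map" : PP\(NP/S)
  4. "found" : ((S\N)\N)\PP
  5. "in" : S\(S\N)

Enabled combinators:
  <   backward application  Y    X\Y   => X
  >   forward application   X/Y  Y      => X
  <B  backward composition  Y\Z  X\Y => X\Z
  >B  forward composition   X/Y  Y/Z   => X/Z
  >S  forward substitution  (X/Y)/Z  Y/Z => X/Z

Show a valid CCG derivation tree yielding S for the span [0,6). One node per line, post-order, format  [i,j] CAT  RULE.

[0,6] S   <
  [0,5] S\N   <
    [0,2] N   >
      [0,1] "this" : N/NP
      [1,2] "cat" : NP
    [2,5] (S\N)\N   <
      [2,4] PP   <
        [2,3] "a" : NP/S
        [3,4] "map" : PP\(NP/S)
      [4,5] "found" : ((S\N)\N)\PP
  [5,6] "in" : S\(S\N)

[0,1] N/NP  lex  "this"
[1,2] NP  lex  "cat"
[0,2] N  >  k=1
[2,3] NP/S  lex  "a"
[3,4] PP\(NP/S)  lex  "map"
[2,4] PP  <  k=3
[4,5] ((S\N)\N)\PP  lex  "found"
[2,5] (S\N)\N  <  k=4
[0,5] S\N  <  k=2
[5,6] S\(S\N)  lex  "in"
[0,6] S  <  k=5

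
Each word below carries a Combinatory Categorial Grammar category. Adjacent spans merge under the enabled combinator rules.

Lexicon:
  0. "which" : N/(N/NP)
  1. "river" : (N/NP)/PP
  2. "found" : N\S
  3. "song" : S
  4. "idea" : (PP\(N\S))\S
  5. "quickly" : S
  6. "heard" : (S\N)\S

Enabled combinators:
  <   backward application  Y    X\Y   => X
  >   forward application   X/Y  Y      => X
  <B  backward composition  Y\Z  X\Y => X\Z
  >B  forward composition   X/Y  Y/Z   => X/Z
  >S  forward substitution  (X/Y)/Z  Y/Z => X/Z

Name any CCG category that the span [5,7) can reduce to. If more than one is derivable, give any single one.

S\N

[0,7] S   <
  [0,5] N   >
    [0,2] N/PP   >B
      [0,1] "which" : N/(N/NP)
      [1,2] "river" : (N/NP)/PP
    [2,5] PP   <
      [2,3] "found" : N\S
      [3,5] PP\(N\S)   <
        [3,4] "song" : S
        [4,5] "idea" : (PP\(N\S))\S
  [5,7] S\N   <
    [5,6] "quickly" : S
    [6,7] "heard" : (S\N)\S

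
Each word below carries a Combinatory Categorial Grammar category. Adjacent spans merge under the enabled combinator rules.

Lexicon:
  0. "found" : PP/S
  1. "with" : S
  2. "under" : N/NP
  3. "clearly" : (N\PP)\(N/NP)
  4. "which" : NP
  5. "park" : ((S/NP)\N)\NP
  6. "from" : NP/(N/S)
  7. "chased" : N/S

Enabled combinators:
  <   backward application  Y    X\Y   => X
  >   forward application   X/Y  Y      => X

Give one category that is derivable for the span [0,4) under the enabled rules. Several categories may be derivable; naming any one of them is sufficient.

N

[0,8] S   >
  [0,6] S/NP   <
    [0,4] N   <
      [0,2] PP   >
        [0,1] "found" : PP/S
        [1,2] "with" : S
      [2,4] N\PP   <
        [2,3] "under" : N/NP
        [3,4] "clearly" : (N\PP)\(N/NP)
    [4,6] (S/NP)\N   <
      [4,5] "which" : NP
      [5,6] "park" : ((S/NP)\N)\NP
  [6,8] NP   >
    [6,7] "from" : NP/(N/S)
    [7,8] "chased" : N/S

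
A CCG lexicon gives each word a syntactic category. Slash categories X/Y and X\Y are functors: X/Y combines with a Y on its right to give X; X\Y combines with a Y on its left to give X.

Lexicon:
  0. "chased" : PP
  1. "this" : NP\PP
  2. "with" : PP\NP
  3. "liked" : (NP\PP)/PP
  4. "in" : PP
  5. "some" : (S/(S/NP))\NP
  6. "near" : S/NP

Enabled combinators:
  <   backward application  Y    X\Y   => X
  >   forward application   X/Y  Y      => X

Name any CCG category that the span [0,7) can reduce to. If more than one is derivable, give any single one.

S

[0,7] S   >
  [0,6] S/(S/NP)   <
    [0,5] NP   <
      [0,3] PP   <
        [0,2] NP   <
          [0,1] "chased" : PP
          [1,2] "this" : NP\PP
        [2,3] "with" : PP\NP
      [3,5] NP\PP   >
        [3,4] "liked" : (NP\PP)/PP
        [4,5] "in" : PP
    [5,6] "some" : (S/(S/NP))\NP
  [6,7] "near" : S/NP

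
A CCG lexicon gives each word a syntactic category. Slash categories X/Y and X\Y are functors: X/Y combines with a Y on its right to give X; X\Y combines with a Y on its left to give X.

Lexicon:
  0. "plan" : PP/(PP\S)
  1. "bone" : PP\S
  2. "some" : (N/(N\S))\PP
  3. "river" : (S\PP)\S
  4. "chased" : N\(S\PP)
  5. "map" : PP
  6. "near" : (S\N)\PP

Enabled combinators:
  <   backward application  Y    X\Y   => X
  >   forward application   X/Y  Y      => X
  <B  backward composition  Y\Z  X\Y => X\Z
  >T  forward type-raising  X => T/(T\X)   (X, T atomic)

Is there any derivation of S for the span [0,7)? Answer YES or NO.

[0,7] S   <
  [0,5] N   >
    [0,3] N/(N\S)   <
      [0,2] PP   >
        [0,1] "plan" : PP/(PP\S)
        [1,2] "bone" : PP\S
      [2,3] "some" : (N/(N\S))\PP
    [3,5] N\S   <B
      [3,4] "river" : (S\PP)\S
      [4,5] "chased" : N\(S\PP)
  [5,7] S\N   <
    [5,6] "map" : PP
    [6,7] "near" : (S\N)\PP

YES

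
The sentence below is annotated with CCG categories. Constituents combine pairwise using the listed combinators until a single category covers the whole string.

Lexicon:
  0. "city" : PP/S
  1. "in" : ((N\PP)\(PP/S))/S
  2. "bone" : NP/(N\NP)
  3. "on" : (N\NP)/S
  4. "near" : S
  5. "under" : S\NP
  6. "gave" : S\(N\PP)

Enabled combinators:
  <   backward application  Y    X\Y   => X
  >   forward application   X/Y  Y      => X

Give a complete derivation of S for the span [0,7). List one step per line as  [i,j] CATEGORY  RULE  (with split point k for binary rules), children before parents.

[0,7] S   <
  [0,6] N\PP   <
    [0,1] "city" : PP/S
    [1,6] (N\PP)\(PP/S)   >
      [1,2] "in" : ((N\PP)\(PP/S))/S
      [2,6] S   <
        [2,5] NP   >
          [2,3] "bone" : NP/(N\NP)
          [3,5] N\NP   >
            [3,4] "on" : (N\NP)/S
            [4,5] "near" : S
        [5,6] "under" : S\NP
  [6,7] "gave" : S\(N\PP)

[0,1] PP/S  lex  "city"
[1,2] ((N\PP)\(PP/S))/S  lex  "in"
[2,3] NP/(N\NP)  lex  "bone"
[3,4] (N\NP)/S  lex  "on"
[4,5] S  lex  "near"
[3,5] N\NP  >  k=4
[2,5] NP  >  k=3
[5,6] S\NP  lex  "under"
[2,6] S  <  k=5
[1,6] (N\PP)\(PP/S)  >  k=2
[0,6] N\PP  <  k=1
[6,7] S\(N\PP)  lex  "gave"
[0,7] S  <  k=6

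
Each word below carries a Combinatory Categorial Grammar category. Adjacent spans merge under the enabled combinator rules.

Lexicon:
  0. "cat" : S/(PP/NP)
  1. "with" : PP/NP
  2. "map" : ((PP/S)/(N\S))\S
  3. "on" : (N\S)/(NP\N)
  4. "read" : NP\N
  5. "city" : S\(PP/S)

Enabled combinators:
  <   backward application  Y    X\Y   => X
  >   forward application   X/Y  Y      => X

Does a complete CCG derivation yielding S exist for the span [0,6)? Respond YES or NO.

[0,6] S   <
  [0,5] PP/S   >
    [0,3] (PP/S)/(N\S)   <
      [0,2] S   >
        [0,1] "cat" : S/(PP/NP)
        [1,2] "with" : PP/NP
      [2,3] "map" : ((PP/S)/(N\S))\S
    [3,5] N\S   >
      [3,4] "on" : (N\S)/(NP\N)
      [4,5] "read" : NP\N
  [5,6] "city" : S\(PP/S)

YES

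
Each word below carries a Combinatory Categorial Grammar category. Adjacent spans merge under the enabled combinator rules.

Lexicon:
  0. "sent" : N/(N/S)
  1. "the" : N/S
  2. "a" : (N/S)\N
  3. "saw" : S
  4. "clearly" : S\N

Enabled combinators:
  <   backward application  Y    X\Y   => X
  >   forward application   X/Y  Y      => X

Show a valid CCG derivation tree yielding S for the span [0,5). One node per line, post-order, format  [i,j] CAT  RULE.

[0,5] S   <
  [0,4] N   >
    [0,3] N/S   <
      [0,2] N   >
        [0,1] "sent" : N/(N/S)
        [1,2] "the" : N/S
      [2,3] "a" : (N/S)\N
    [3,4] "saw" : S
  [4,5] "clearly" : S\N

[0,1] N/(N/S)  lex  "sent"
[1,2] N/S  lex  "the"
[0,2] N  >  k=1
[2,3] (N/S)\N  lex  "a"
[0,3] N/S  <  k=2
[3,4] S  lex  "saw"
[0,4] N  >  k=3
[4,5] S\N  lex  "clearly"
[0,5] S  <  k=4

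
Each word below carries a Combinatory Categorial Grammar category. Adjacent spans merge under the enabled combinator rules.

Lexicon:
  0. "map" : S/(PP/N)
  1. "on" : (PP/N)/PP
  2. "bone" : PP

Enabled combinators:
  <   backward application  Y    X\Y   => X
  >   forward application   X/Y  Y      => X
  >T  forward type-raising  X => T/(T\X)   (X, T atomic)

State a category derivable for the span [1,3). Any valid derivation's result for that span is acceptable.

[0,3] S   >
  [0,1] "map" : S/(PP/N)
  [1,3] PP/N   >
    [1,2] "on" : (PP/N)/PP
    [2,3] "bone" : PP

PP/N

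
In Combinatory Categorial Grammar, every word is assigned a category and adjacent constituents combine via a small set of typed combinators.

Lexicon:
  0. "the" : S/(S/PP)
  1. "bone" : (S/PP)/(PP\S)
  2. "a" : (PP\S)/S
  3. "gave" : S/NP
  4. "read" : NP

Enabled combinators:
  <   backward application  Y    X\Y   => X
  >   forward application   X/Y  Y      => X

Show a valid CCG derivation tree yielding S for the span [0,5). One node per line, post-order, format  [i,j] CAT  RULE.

[0,1] S/(S/PP)  lex  "the"
[1,2] (S/PP)/(PP\S)  lex  "bone"
[2,3] (PP\S)/S  lex  "a"
[3,4] S/NP  lex  "gave"
[4,5] NP  lex  "read"
[3,5] S  >  k=4
[2,5] PP\S  >  k=3
[1,5] S/PP  >  k=2
[0,5] S  >  k=1

[0,5] S   >
  [0,1] "the" : S/(S/PP)
  [1,5] S/PP   >
    [1,2] "bone" : (S/PP)/(PP\S)
    [2,5] PP\S   >
      [2,3] "a" : (PP\S)/S
      [3,5] S   >
        [3,4] "gave" : S/NP
        [4,5] "read" : NP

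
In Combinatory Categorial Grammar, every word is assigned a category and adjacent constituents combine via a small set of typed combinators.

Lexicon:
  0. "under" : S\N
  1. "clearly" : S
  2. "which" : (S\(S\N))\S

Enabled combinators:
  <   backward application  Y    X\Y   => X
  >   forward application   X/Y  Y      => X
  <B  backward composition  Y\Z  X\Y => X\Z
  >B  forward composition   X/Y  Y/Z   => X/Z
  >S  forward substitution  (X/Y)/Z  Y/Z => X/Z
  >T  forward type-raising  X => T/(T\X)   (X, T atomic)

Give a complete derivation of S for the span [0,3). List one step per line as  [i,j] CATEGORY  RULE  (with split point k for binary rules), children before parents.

[0,1] S\N  lex  "under"
[1,2] S  lex  "clearly"
[2,3] (S\(S\N))\S  lex  "which"
[1,3] S\(S\N)  <  k=2
[0,3] S  <  k=1

[0,3] S   <
  [0,1] "under" : S\N
  [1,3] S\(S\N)   <
    [1,2] "clearly" : S
    [2,3] "which" : (S\(S\N))\S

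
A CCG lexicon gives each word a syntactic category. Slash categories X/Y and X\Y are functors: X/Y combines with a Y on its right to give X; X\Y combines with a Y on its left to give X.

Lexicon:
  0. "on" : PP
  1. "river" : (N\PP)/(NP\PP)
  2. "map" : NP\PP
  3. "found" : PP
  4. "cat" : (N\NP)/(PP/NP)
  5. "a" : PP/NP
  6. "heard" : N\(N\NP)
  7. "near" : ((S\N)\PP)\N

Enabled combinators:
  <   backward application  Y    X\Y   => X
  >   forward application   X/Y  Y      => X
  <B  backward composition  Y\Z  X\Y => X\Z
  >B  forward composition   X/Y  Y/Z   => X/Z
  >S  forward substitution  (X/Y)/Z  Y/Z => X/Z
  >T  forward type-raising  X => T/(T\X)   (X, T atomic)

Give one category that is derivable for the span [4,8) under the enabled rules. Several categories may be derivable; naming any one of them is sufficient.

(S\N)\PP

[0,8] S   <
  [0,3] N   <
    [0,1] "on" : PP
    [1,3] N\PP   >
      [1,2] "river" : (N\PP)/(NP\PP)
      [2,3] "map" : NP\PP
  [3,8] S\N   <
    [3,4] "found" : PP
    [4,8] (S\N)\PP   <
      [4,7] N   <
        [4,6] N\NP   >
          [4,5] "cat" : (N\NP)/(PP/NP)
          [5,6] "a" : PP/NP
        [6,7] "heard" : N\(N\NP)
      [7,8] "near" : ((S\N)\PP)\N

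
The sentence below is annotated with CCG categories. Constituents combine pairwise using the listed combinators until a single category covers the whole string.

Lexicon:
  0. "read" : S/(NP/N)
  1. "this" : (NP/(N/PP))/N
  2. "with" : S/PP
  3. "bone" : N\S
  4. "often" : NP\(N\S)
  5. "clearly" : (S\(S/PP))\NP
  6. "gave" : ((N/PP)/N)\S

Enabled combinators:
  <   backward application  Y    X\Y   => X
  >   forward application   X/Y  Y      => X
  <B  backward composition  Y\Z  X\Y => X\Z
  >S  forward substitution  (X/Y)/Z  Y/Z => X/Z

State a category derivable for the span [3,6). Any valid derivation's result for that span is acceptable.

[0,7] S   >
  [0,1] "read" : S/(NP/N)
  [1,7] NP/N   >S
    [1,2] "this" : (NP/(N/PP))/N
    [2,7] (N/PP)/N   <
      [2,6] S   <
        [2,3] "with" : S/PP
        [3,6] S\(S/PP)   <
          [3,5] NP   <
            [3,4] "bone" : N\S
            [4,5] "often" : NP\(N\S)
          [5,6] "clearly" : (S\(S/PP))\NP
      [6,7] "gave" : ((N/PP)/N)\S

S\(S/PP)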